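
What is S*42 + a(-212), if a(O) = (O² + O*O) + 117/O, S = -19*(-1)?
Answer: 19225315/212 ≈ 90686.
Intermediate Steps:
S = 19
a(O) = 2*O² + 117/O (a(O) = (O² + O²) + 117/O = 2*O² + 117/O)
S*42 + a(-212) = 19*42 + (117 + 2*(-212)³)/(-212) = 798 - (117 + 2*(-9528128))/212 = 798 - (117 - 19056256)/212 = 798 - 1/212*(-19056139) = 798 + 19056139/212 = 19225315/212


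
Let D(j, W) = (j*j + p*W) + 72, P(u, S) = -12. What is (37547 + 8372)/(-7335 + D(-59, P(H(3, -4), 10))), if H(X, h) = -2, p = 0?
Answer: -45919/3782 ≈ -12.141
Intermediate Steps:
D(j, W) = 72 + j**2 (D(j, W) = (j*j + 0*W) + 72 = (j**2 + 0) + 72 = j**2 + 72 = 72 + j**2)
(37547 + 8372)/(-7335 + D(-59, P(H(3, -4), 10))) = (37547 + 8372)/(-7335 + (72 + (-59)**2)) = 45919/(-7335 + (72 + 3481)) = 45919/(-7335 + 3553) = 45919/(-3782) = 45919*(-1/3782) = -45919/3782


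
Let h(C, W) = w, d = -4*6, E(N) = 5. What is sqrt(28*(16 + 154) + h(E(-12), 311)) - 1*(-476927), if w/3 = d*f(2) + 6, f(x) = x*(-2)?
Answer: 476927 + sqrt(5066) ≈ 4.7700e+5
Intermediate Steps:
f(x) = -2*x
d = -24
w = 306 (w = 3*(-(-48)*2 + 6) = 3*(-24*(-4) + 6) = 3*(96 + 6) = 3*102 = 306)
h(C, W) = 306
sqrt(28*(16 + 154) + h(E(-12), 311)) - 1*(-476927) = sqrt(28*(16 + 154) + 306) - 1*(-476927) = sqrt(28*170 + 306) + 476927 = sqrt(4760 + 306) + 476927 = sqrt(5066) + 476927 = 476927 + sqrt(5066)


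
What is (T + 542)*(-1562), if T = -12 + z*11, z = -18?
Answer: -518584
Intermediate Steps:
T = -210 (T = -12 - 18*11 = -12 - 198 = -210)
(T + 542)*(-1562) = (-210 + 542)*(-1562) = 332*(-1562) = -518584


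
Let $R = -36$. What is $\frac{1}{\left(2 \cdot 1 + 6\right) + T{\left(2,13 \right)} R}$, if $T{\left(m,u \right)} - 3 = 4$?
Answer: $- \frac{1}{244} \approx -0.0040984$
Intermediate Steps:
$T{\left(m,u \right)} = 7$ ($T{\left(m,u \right)} = 3 + 4 = 7$)
$\frac{1}{\left(2 \cdot 1 + 6\right) + T{\left(2,13 \right)} R} = \frac{1}{\left(2 \cdot 1 + 6\right) + 7 \left(-36\right)} = \frac{1}{\left(2 + 6\right) - 252} = \frac{1}{8 - 252} = \frac{1}{-244} = - \frac{1}{244}$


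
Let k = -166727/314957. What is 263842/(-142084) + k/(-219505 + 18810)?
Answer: -758068499749671/408235071414530 ≈ -1.8569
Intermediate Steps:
k = -166727/314957 (k = -166727*1/314957 = -166727/314957 ≈ -0.52936)
263842/(-142084) + k/(-219505 + 18810) = 263842/(-142084) - 166727/(314957*(-219505 + 18810)) = 263842*(-1/142084) - 166727/314957/(-200695) = -131921/71042 - 166727/314957*(-1/200695) = -131921/71042 + 15157/5746390465 = -758068499749671/408235071414530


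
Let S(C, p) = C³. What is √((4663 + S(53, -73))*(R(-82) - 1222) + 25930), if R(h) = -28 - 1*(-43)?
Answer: 5*I*√7411874 ≈ 13612.0*I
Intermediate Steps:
R(h) = 15 (R(h) = -28 + 43 = 15)
√((4663 + S(53, -73))*(R(-82) - 1222) + 25930) = √((4663 + 53³)*(15 - 1222) + 25930) = √((4663 + 148877)*(-1207) + 25930) = √(153540*(-1207) + 25930) = √(-185322780 + 25930) = √(-185296850) = 5*I*√7411874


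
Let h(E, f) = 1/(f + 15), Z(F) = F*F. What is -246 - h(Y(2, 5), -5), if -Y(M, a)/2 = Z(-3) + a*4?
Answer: -2461/10 ≈ -246.10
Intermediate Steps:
Z(F) = F**2
Y(M, a) = -18 - 8*a (Y(M, a) = -2*((-3)**2 + a*4) = -2*(9 + 4*a) = -18 - 8*a)
h(E, f) = 1/(15 + f)
-246 - h(Y(2, 5), -5) = -246 - 1/(15 - 5) = -246 - 1/10 = -2461/10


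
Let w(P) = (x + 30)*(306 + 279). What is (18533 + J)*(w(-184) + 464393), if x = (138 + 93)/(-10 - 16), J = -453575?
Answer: -207404315811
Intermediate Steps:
x = -231/26 (x = 231/(-26) = 231*(-1/26) = -231/26 ≈ -8.8846)
w(P) = 24705/2 (w(P) = (-231/26 + 30)*(306 + 279) = (549/26)*585 = 24705/2)
(18533 + J)*(w(-184) + 464393) = (18533 - 453575)*(24705/2 + 464393) = -435042*953491/2 = -207404315811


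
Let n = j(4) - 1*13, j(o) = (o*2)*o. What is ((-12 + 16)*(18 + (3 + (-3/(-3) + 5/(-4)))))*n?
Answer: 1577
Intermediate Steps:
j(o) = 2*o**2 (j(o) = (2*o)*o = 2*o**2)
n = 19 (n = 2*4**2 - 1*13 = 2*16 - 13 = 32 - 13 = 19)
((-12 + 16)*(18 + (3 + (-3/(-3) + 5/(-4)))))*n = ((-12 + 16)*(18 + (3 + (-3/(-3) + 5/(-4)))))*19 = (4*(18 + (3 + (-3*(-1/3) + 5*(-1/4)))))*19 = (4*(18 + (3 + (1 - 5/4))))*19 = (4*(18 + (3 - 1/4)))*19 = (4*(18 + 11/4))*19 = (4*(83/4))*19 = 83*19 = 1577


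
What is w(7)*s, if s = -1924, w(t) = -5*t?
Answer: 67340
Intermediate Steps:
w(7)*s = -5*7*(-1924) = -35*(-1924) = 67340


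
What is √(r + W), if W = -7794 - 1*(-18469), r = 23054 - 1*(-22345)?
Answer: 23*√106 ≈ 236.80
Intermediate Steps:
r = 45399 (r = 23054 + 22345 = 45399)
W = 10675 (W = -7794 + 18469 = 10675)
√(r + W) = √(45399 + 10675) = √56074 = 23*√106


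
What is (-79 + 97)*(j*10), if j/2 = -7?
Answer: -2520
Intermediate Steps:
j = -14 (j = 2*(-7) = -14)
(-79 + 97)*(j*10) = (-79 + 97)*(-14*10) = 18*(-140) = -2520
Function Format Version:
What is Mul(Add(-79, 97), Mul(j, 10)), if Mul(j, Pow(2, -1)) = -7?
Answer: -2520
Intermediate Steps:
j = -14 (j = Mul(2, -7) = -14)
Mul(Add(-79, 97), Mul(j, 10)) = Mul(Add(-79, 97), Mul(-14, 10)) = Mul(18, -140) = -2520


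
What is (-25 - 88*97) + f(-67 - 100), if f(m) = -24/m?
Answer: -1429663/167 ≈ -8560.9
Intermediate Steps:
(-25 - 88*97) + f(-67 - 100) = (-25 - 88*97) - 24/(-67 - 100) = (-25 - 8536) - 24/(-167) = -8561 - 24*(-1/167) = -8561 + 24/167 = -1429663/167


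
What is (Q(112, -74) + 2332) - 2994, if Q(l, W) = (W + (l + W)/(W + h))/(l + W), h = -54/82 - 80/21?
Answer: -852298374/1283659 ≈ -663.96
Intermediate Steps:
h = -3847/861 (h = -54*1/82 - 80*1/21 = -27/41 - 80/21 = -3847/861 ≈ -4.4681)
Q(l, W) = (W + (W + l)/(-3847/861 + W))/(W + l) (Q(l, W) = (W + (l + W)/(W - 3847/861))/(l + W) = (W + (W + l)/(-3847/861 + W))/(W + l))
(Q(112, -74) + 2332) - 2994 = ((-2986*(-74) + 861*112 + 861*(-74)**2)/(-3847*(-74) - 3847*112 + 861*(-74)**2 + 861*(-74)*112) + 2332) - 2994 = ((220964 + 96432 + 861*5476)/(284678 - 430864 + 861*5476 - 7135968) + 2332) - 2994 = ((220964 + 96432 + 4714836)/(284678 - 430864 + 4714836 - 7135968) + 2332) - 2994 = (5032232/(-2567318) + 2332) - 2994 = (-1/2567318*5032232 + 2332) - 2994 = (-2516116/1283659 + 2332) - 2994 = 2990976672/1283659 - 2994 = -852298374/1283659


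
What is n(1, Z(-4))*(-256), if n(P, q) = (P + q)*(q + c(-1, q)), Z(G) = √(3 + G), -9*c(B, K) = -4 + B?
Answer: 1024/9 - 3584*I/9 ≈ 113.78 - 398.22*I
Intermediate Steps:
c(B, K) = 4/9 - B/9 (c(B, K) = -(-4 + B)/9 = 4/9 - B/9)
n(P, q) = (5/9 + q)*(P + q) (n(P, q) = (P + q)*(q + (4/9 - ⅑*(-1))) = (P + q)*(q + (4/9 + ⅑)) = (P + q)*(q + 5/9) = (P + q)*(5/9 + q) = (5/9 + q)*(P + q))
n(1, Z(-4))*(-256) = ((√(3 - 4))² + (5/9)*1 + 5*√(3 - 4)/9 + 1*√(3 - 4))*(-256) = ((√(-1))² + 5/9 + 5*√(-1)/9 + 1*√(-1))*(-256) = (I² + 5/9 + 5*I/9 + 1*I)*(-256) = (-1 + 5/9 + 5*I/9 + I)*(-256) = (-4/9 + 14*I/9)*(-256) = 1024/9 - 3584*I/9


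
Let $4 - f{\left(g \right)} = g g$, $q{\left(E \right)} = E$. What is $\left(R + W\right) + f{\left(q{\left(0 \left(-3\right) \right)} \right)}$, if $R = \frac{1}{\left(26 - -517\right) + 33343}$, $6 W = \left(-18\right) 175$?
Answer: $- \frac{17654605}{33886} \approx -521.0$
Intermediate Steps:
$f{\left(g \right)} = 4 - g^{2}$ ($f{\left(g \right)} = 4 - g g = 4 - g^{2}$)
$W = -525$ ($W = \frac{\left(-18\right) 175}{6} = \frac{1}{6} \left(-3150\right) = -525$)
$R = \frac{1}{33886}$ ($R = \frac{1}{\left(26 + 517\right) + 33343} = \frac{1}{543 + 33343} = \frac{1}{33886} \approx 2.9511 \cdot 10^{-5}$)
$\left(R + W\right) + f{\left(q{\left(0 \left(-3\right) \right)} \right)} = \left(\frac{1}{33886} - 525\right) + \left(4 - \left(0 \left(-3\right)\right)^{2}\right) = - \frac{17790149}{33886} + \left(4 - 0^{2}\right) = - \frac{17790149}{33886} + \left(4 - 0\right) = - \frac{17790149}{33886} + \left(4 + 0\right) = - \frac{17790149}{33886} + 4 = - \frac{17654605}{33886}$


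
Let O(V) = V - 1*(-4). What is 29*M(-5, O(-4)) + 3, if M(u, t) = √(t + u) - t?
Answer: 3 + 29*I*√5 ≈ 3.0 + 64.846*I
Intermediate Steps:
O(V) = 4 + V (O(V) = V + 4 = 4 + V)
29*M(-5, O(-4)) + 3 = 29*(√((4 - 4) - 5) - (4 - 4)) + 3 = 29*(√(0 - 5) - 1*0) + 3 = 29*(√(-5) + 0) + 3 = 29*(I*√5 + 0) + 3 = 29*(I*√5) + 3 = 29*I*√5 + 3 = 3 + 29*I*√5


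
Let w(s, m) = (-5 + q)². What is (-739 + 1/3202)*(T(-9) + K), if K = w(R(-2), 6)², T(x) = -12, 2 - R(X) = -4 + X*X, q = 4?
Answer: 26029047/3202 ≈ 8129.0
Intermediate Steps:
R(X) = 6 - X² (R(X) = 2 - (-4 + X*X) = 2 - (-4 + X²) = 2 + (4 - X²) = 6 - X²)
w(s, m) = 1 (w(s, m) = (-5 + 4)² = (-1)² = 1)
K = 1 (K = 1² = 1)
(-739 + 1/3202)*(T(-9) + K) = (-739 + 1/3202)*(-12 + 1) = (-739 + 1/3202)*(-11) = -2366277/3202*(-11) = 26029047/3202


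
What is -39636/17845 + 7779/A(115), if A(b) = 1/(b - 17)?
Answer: 13603953354/17845 ≈ 7.6234e+5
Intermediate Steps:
A(b) = 1/(-17 + b)
-39636/17845 + 7779/A(115) = -39636/17845 + 7779/(1/(-17 + 115)) = -39636*1/17845 + 7779/(1/98) = -39636/17845 + 7779/(1/98) = -39636/17845 + 7779*98 = -39636/17845 + 762342 = 13603953354/17845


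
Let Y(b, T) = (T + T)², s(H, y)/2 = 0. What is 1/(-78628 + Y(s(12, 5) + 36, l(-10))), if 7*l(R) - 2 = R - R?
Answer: -49/3852756 ≈ -1.2718e-5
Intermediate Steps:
s(H, y) = 0 (s(H, y) = 2*0 = 0)
l(R) = 2/7 (l(R) = 2/7 + (R - R)/7 = 2/7 + (⅐)*0 = 2/7 + 0 = 2/7)
Y(b, T) = 4*T² (Y(b, T) = (2*T)² = 4*T²)
1/(-78628 + Y(s(12, 5) + 36, l(-10))) = 1/(-78628 + 4*(2/7)²) = 1/(-78628 + 4*(4/49)) = 1/(-78628 + 16/49) = 1/(-3852756/49) = -49/3852756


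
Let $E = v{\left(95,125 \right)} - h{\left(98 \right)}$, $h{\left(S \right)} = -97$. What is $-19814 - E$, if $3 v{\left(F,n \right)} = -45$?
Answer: $-19896$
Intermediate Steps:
$v{\left(F,n \right)} = -15$ ($v{\left(F,n \right)} = \frac{1}{3} \left(-45\right) = -15$)
$E = 82$ ($E = -15 - -97 = -15 + 97 = 82$)
$-19814 - E = -19814 - 82 = -19896$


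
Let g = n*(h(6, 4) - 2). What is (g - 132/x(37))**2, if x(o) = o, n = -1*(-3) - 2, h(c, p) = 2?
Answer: 17424/1369 ≈ 12.728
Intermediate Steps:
n = 1 (n = 3 - 2 = 1)
g = 0 (g = 1*(2 - 2) = 1*0 = 0)
(g - 132/x(37))**2 = (0 - 132/37)**2 = (-132/37)**2 = 17424/1369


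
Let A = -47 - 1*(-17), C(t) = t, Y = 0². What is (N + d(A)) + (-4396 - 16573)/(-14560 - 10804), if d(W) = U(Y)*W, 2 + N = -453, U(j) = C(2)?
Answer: -13041491/25364 ≈ -514.17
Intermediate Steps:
Y = 0
U(j) = 2
N = -455 (N = -2 - 453 = -455)
A = -30 (A = -47 + 17 = -30)
d(W) = 2*W
(N + d(A)) + (-4396 - 16573)/(-14560 - 10804) = (-455 + 2*(-30)) + (-4396 - 16573)/(-14560 - 10804) = (-455 - 60) - 20969/(-25364) = -515 - 20969*(-1/25364) = -515 + 20969/25364 = -13041491/25364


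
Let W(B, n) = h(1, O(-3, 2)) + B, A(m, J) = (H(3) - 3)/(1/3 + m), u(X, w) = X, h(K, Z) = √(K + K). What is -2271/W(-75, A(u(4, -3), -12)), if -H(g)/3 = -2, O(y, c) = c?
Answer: 170325/5623 + 2271*√2/5623 ≈ 30.862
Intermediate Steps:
H(g) = 6 (H(g) = -3*(-2) = 6)
h(K, Z) = √2*√K (h(K, Z) = √(2*K) = √2*√K)
A(m, J) = 3/(⅓ + m) (A(m, J) = (6 - 3)/(1/3 + m) = 3/(⅓ + m))
W(B, n) = B + √2 (W(B, n) = √2*√1 + B = √2*1 + B = √2 + B = B + √2)
-2271/W(-75, A(u(4, -3), -12)) = -2271/(-75 + √2)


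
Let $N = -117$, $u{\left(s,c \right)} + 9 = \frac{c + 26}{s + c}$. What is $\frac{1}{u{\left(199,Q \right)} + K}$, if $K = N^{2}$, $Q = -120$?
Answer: $\frac{79}{1080626} \approx 7.3106 \cdot 10^{-5}$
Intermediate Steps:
$u{\left(s,c \right)} = -9 + \frac{26 + c}{c + s}$ ($u{\left(s,c \right)} = -9 + \frac{c + 26}{s + c} = -9 + \frac{26 + c}{c + s}$)
$K = 13689$ ($K = \left(-117\right)^{2} = 13689$)
$\frac{1}{u{\left(199,Q \right)} + K} = \frac{1}{\frac{26 - 1791 - -960}{-120 + 199} + 13689} = \frac{1}{\frac{26 - 1791 + 960}{79} + 13689} = \frac{1}{\frac{1}{79} \left(-805\right) + 13689} = \frac{1}{- \frac{805}{79} + 13689} = \frac{1}{\frac{1080626}{79}} = \frac{79}{1080626}$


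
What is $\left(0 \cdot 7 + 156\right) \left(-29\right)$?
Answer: $-4524$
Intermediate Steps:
$\left(0 \cdot 7 + 156\right) \left(-29\right) = \left(0 + 156\right) \left(-29\right) = 156 \left(-29\right) = -4524$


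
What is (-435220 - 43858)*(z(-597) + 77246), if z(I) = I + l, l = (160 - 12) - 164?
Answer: -36713184374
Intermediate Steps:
l = -16 (l = 148 - 164 = -16)
z(I) = -16 + I (z(I) = I - 16 = -16 + I)
(-435220 - 43858)*(z(-597) + 77246) = (-435220 - 43858)*((-16 - 597) + 77246) = -479078*(-613 + 77246) = -479078*76633 = -36713184374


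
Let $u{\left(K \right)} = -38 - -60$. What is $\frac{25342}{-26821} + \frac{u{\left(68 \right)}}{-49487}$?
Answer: $- \frac{1254689616}{1327290827} \approx -0.9453$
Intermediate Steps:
$u{\left(K \right)} = 22$ ($u{\left(K \right)} = -38 + 60 = 22$)
$\frac{25342}{-26821} + \frac{u{\left(68 \right)}}{-49487} = \frac{25342}{-26821} + \frac{22}{-49487} = 25342 \left(- \frac{1}{26821}\right) + 22 \left(- \frac{1}{49487}\right) = - \frac{25342}{26821} - \frac{22}{49487} = - \frac{1254689616}{1327290827}$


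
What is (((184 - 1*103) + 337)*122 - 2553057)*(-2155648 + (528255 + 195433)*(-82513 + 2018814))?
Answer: -3506077135199068840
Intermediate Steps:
(((184 - 1*103) + 337)*122 - 2553057)*(-2155648 + (528255 + 195433)*(-82513 + 2018814)) = (((184 - 103) + 337)*122 - 2553057)*(-2155648 + 723688*1936301) = ((81 + 337)*122 - 2553057)*(-2155648 + 1401277798088) = (418*122 - 2553057)*1401275642440 = (50996 - 2553057)*1401275642440 = -2502061*1401275642440 = -3506077135199068840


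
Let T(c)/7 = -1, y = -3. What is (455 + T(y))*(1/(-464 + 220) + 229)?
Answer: 6258000/61 ≈ 1.0259e+5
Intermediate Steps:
T(c) = -7 (T(c) = 7*(-1) = -7)
(455 + T(y))*(1/(-464 + 220) + 229) = (455 - 7)*(1/(-464 + 220) + 229) = 448*(1/(-244) + 229) = 448*(-1/244 + 229) = 448*(55875/244) = 6258000/61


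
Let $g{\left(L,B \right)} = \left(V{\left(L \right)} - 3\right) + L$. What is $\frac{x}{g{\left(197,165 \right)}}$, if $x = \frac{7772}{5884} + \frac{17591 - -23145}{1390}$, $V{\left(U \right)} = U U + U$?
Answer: $\frac{31311713}{40075924000} \approx 0.00078131$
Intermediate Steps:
$V{\left(U \right)} = U + U^{2}$ ($V{\left(U \right)} = U^{2} + U = U + U^{2}$)
$x = \frac{31311713}{1022345}$ ($x = 7772 \cdot \frac{1}{5884} + \left(17591 + 23145\right) \frac{1}{1390} = \frac{1943}{1471} + 40736 \cdot \frac{1}{1390} = \frac{1943}{1471} + \frac{20368}{695} = \frac{31311713}{1022345} \approx 30.627$)
$g{\left(L,B \right)} = -3 + L + L \left(1 + L\right)$ ($g{\left(L,B \right)} = \left(L \left(1 + L\right) - 3\right) + L = \left(-3 + L \left(1 + L\right)\right) + L = -3 + L + L \left(1 + L\right)$)
$\frac{x}{g{\left(197,165 \right)}} = \frac{31311713}{1022345 \left(-3 + 197 + 197 \left(1 + 197\right)\right)} = \frac{31311713}{1022345 \left(-3 + 197 + 197 \cdot 198\right)} = \frac{31311713}{1022345 \left(-3 + 197 + 39006\right)} = \frac{31311713}{1022345 \cdot 39200} = \frac{31311713}{1022345} \cdot \frac{1}{39200} = \frac{31311713}{40075924000}$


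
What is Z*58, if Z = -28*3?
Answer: -4872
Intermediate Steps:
Z = -84
Z*58 = -84*58 = -4872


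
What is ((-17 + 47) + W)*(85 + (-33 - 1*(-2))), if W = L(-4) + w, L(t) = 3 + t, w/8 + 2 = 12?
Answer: 5886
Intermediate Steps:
w = 80 (w = -16 + 8*12 = -16 + 96 = 80)
W = 79 (W = (3 - 4) + 80 = -1 + 80 = 79)
((-17 + 47) + W)*(85 + (-33 - 1*(-2))) = ((-17 + 47) + 79)*(85 + (-33 - 1*(-2))) = (30 + 79)*(85 + (-33 + 2)) = 109*(85 - 31) = 109*54 = 5886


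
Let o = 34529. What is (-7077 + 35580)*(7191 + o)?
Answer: 1189145160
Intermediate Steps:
(-7077 + 35580)*(7191 + o) = (-7077 + 35580)*(7191 + 34529) = 28503*41720 = 1189145160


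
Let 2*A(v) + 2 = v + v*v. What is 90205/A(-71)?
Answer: 90205/2484 ≈ 36.314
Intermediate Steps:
A(v) = -1 + v/2 + v**2/2 (A(v) = -1 + (v + v*v)/2 = -1 + (v + v**2)/2 = -1 + (v/2 + v**2/2) = -1 + v/2 + v**2/2)
90205/A(-71) = 90205/(-1 + (1/2)*(-71) + (1/2)*(-71)**2) = 90205/(-1 - 71/2 + (1/2)*5041) = 90205/(-1 - 71/2 + 5041/2) = 90205/2484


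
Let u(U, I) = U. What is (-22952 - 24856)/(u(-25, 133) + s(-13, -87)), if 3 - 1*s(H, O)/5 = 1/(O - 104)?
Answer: 3043776/635 ≈ 4793.3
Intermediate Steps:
s(H, O) = 15 - 5/(-104 + O) (s(H, O) = 15 - 5/(O - 104) = 15 - 5/(-104 + O))
(-22952 - 24856)/(u(-25, 133) + s(-13, -87)) = (-22952 - 24856)/(-25 + 5*(-313 + 3*(-87))/(-104 - 87)) = -47808/(-25 + 5*(-313 - 261)/(-191)) = -47808/(-25 + 5*(-1/191)*(-574)) = -47808/(-25 + 2870/191) = -47808/(-1905/191) = -47808*(-191/1905) = 3043776/635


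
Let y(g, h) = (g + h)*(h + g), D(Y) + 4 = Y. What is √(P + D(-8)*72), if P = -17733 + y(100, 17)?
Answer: 2*I*√1227 ≈ 70.057*I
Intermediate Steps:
D(Y) = -4 + Y
y(g, h) = (g + h)² (y(g, h) = (g + h)*(g + h) = (g + h)²)
P = -4044 (P = -17733 + (100 + 17)² = -17733 + 117² = -17733 + 13689 = -4044)
√(P + D(-8)*72) = √(-4044 + (-4 - 8)*72) = √(-4044 - 12*72) = √(-4044 - 864) = √(-4908) = 2*I*√1227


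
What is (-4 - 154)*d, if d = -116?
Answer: 18328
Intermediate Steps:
(-4 - 154)*d = (-4 - 154)*(-116) = -158*(-116) = 18328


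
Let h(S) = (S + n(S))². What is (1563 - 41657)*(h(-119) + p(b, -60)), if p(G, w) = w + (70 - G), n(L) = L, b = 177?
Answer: -2264388838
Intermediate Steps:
p(G, w) = 70 + w - G
h(S) = 4*S² (h(S) = (S + S)² = (2*S)² = 4*S²)
(1563 - 41657)*(h(-119) + p(b, -60)) = (1563 - 41657)*(4*(-119)² + (70 - 60 - 1*177)) = -40094*(4*14161 + (70 - 60 - 177)) = -40094*(56644 - 167) = -40094*56477 = -2264388838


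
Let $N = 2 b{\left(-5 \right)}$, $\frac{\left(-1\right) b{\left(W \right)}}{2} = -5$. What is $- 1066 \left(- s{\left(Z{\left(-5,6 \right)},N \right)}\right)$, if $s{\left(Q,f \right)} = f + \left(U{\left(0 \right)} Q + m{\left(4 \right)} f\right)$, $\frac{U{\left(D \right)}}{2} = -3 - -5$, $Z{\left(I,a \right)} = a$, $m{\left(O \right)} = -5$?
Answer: $-59696$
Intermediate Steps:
$b{\left(W \right)} = 10$ ($b{\left(W \right)} = \left(-2\right) \left(-5\right) = 10$)
$U{\left(D \right)} = 4$ ($U{\left(D \right)} = 2 \left(-3 - -5\right) = 2 \left(-3 + 5\right) = 2 \cdot 2 = 4$)
$N = 20$ ($N = 2 \cdot 10 = 20$)
$s{\left(Q,f \right)} = - 4 f + 4 Q$ ($s{\left(Q,f \right)} = f + \left(4 Q - 5 f\right) = f + \left(- 5 f + 4 Q\right) = - 4 f + 4 Q$)
$- 1066 \left(- s{\left(Z{\left(-5,6 \right)},N \right)}\right) = - 1066 \left(- (\left(-4\right) 20 + 4 \cdot 6)\right) = - 1066 \left(- (-80 + 24)\right) = - 1066 \left(\left(-1\right) \left(-56\right)\right) = \left(-1066\right) 56 = -59696$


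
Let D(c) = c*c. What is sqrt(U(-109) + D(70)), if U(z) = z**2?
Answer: sqrt(16781) ≈ 129.54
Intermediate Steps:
D(c) = c**2
sqrt(U(-109) + D(70)) = sqrt((-109)**2 + 70**2) = sqrt(11881 + 4900) = sqrt(16781)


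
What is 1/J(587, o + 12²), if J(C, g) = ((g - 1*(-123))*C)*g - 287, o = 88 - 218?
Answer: 1/1125579 ≈ 8.8843e-7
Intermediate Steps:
o = -130
J(C, g) = -287 + C*g*(123 + g) (J(C, g) = ((g + 123)*C)*g - 287 = ((123 + g)*C)*g - 287 = (C*(123 + g))*g - 287 = C*g*(123 + g) - 287 = -287 + C*g*(123 + g))
1/J(587, o + 12²) = 1/(-287 + 587*(-130 + 12²)² + 123*587*(-130 + 12²)) = 1/(-287 + 587*(-130 + 144)² + 123*587*(-130 + 144)) = 1/(-287 + 587*14² + 123*587*14) = 1/(-287 + 587*196 + 1010814) = 1/(-287 + 115052 + 1010814) = 1/1125579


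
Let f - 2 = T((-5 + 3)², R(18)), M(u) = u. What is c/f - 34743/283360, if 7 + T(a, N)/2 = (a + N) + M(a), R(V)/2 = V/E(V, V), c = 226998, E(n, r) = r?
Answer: 8040234417/283360 ≈ 28375.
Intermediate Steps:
R(V) = 2 (R(V) = 2*(V/V) = 2*1 = 2)
T(a, N) = -14 + 2*N + 4*a (T(a, N) = -14 + 2*((a + N) + a) = -14 + 2*((N + a) + a) = -14 + 2*(N + 2*a) = -14 + (2*N + 4*a) = -14 + 2*N + 4*a)
f = 8 (f = 2 + (-14 + 2*2 + 4*(-5 + 3)²) = 2 + (-14 + 4 + 4*(-2)²) = 2 + (-14 + 4 + 4*4) = 2 + (-14 + 4 + 16) = 2 + 6 = 8)
c/f - 34743/283360 = 226998/8 - 34743/283360 = 226998*(⅛) - 34743*1/283360 = 113499/4 - 34743/283360 = 8040234417/283360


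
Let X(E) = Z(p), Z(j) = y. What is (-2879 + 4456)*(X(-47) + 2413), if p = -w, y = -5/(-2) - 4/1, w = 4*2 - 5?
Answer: 7605871/2 ≈ 3.8029e+6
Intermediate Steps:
w = 3 (w = 8 - 5 = 3)
y = -3/2 (y = -5*(-1/2) - 4*1 = 5/2 - 4 = -3/2 ≈ -1.5000)
p = -3 (p = -1*3 = -3)
Z(j) = -3/2
X(E) = -3/2
(-2879 + 4456)*(X(-47) + 2413) = (-2879 + 4456)*(-3/2 + 2413) = 1577*(4823/2) = 7605871/2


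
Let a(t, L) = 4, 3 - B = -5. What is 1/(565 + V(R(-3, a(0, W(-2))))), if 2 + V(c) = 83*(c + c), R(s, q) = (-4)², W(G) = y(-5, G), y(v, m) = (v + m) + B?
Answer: 1/3219 ≈ 0.00031066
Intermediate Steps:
B = 8 (B = 3 - 1*(-5) = 3 + 5 = 8)
y(v, m) = 8 + m + v (y(v, m) = (v + m) + 8 = (m + v) + 8 = 8 + m + v)
W(G) = 3 + G (W(G) = 8 + G - 5 = 3 + G)
R(s, q) = 16
V(c) = -2 + 166*c (V(c) = -2 + 83*(c + c) = -2 + 83*(2*c) = -2 + 166*c)
1/(565 + V(R(-3, a(0, W(-2))))) = 1/(565 + (-2 + 166*16)) = 1/(565 + (-2 + 2656)) = 1/(565 + 2654) = 1/3219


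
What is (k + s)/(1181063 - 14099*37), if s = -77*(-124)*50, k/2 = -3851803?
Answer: -3613103/329700 ≈ -10.959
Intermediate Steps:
k = -7703606 (k = 2*(-3851803) = -7703606)
s = 477400 (s = 9548*50 = 477400)
(k + s)/(1181063 - 14099*37) = (-7703606 + 477400)/(1181063 - 14099*37) = -7226206/(1181063 - 521663) = -7226206/659400 = -7226206*1/659400 = -3613103/329700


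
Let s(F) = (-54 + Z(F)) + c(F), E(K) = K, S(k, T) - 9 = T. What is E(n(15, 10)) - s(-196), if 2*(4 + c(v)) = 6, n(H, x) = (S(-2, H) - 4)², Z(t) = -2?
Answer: 457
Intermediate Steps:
S(k, T) = 9 + T
n(H, x) = (5 + H)² (n(H, x) = ((9 + H) - 4)² = (5 + H)²)
c(v) = -1 (c(v) = -4 + (½)*6 = -4 + 3 = -1)
s(F) = -57 (s(F) = (-54 - 2) - 1 = -56 - 1 = -57)
E(n(15, 10)) - s(-196) = (5 + 15)² - 1*(-57) = 20² + 57 = 400 + 57 = 457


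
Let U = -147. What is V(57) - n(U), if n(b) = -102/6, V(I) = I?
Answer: 74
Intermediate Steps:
n(b) = -17 (n(b) = -102*⅙ = -17)
V(57) - n(U) = 57 - 1*(-17) = 57 + 17 = 74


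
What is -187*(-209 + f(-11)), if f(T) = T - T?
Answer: 39083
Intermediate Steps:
f(T) = 0
-187*(-209 + f(-11)) = -187*(-209 + 0) = -187*(-209) = 39083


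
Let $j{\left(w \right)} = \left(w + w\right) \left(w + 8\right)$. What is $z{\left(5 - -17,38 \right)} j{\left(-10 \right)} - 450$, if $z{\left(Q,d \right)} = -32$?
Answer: $-1730$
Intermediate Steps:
$j{\left(w \right)} = 2 w \left(8 + w\right)$
$z{\left(5 - -17,38 \right)} j{\left(-10 \right)} - 450 = - 32 \cdot 2 \left(-10\right) \left(8 - 10\right) - 450 = - 32 \cdot 2 \left(-10\right) \left(-2\right) - 450 = \left(-32\right) 40 - 450 = -1280 - 450 = -1730$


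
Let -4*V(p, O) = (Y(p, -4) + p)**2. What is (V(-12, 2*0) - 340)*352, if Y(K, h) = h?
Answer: -142208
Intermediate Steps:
V(p, O) = -(-4 + p)**2/4
(V(-12, 2*0) - 340)*352 = (-(-4 - 12)**2/4 - 340)*352 = (-1/4*(-16)**2 - 340)*352 = (-1/4*256 - 340)*352 = (-64 - 340)*352 = -404*352 = -142208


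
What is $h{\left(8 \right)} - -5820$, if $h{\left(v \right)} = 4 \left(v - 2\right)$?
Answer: $5844$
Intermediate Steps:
$h{\left(v \right)} = -8 + 4 v$ ($h{\left(v \right)} = 4 \left(-2 + v\right) = -8 + 4 v$)
$h{\left(8 \right)} - -5820 = \left(-8 + 4 \cdot 8\right) - -5820 = \left(-8 + 32\right) + 5820 = 24 + 5820 = 5844$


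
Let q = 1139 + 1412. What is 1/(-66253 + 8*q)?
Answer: -1/45845 ≈ -2.1813e-5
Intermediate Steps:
q = 2551
1/(-66253 + 8*q) = 1/(-66253 + 8*2551) = 1/(-66253 + 20408) = 1/(-45845) = -1/45845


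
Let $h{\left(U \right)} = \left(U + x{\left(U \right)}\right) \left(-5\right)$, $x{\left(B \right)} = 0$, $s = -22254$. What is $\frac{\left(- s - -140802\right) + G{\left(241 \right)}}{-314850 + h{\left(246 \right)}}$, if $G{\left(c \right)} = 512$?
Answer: $- \frac{10223}{19755} \approx -0.51749$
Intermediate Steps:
$h{\left(U \right)} = - 5 U$ ($h{\left(U \right)} = \left(U + 0\right) \left(-5\right) = U \left(-5\right) = - 5 U$)
$\frac{\left(- s - -140802\right) + G{\left(241 \right)}}{-314850 + h{\left(246 \right)}} = \frac{\left(\left(-1\right) \left(-22254\right) - -140802\right) + 512}{-314850 - 1230} = \frac{\left(22254 + 140802\right) + 512}{-314850 - 1230} = \frac{163056 + 512}{-316080} = 163568 \left(- \frac{1}{316080}\right) = - \frac{10223}{19755}$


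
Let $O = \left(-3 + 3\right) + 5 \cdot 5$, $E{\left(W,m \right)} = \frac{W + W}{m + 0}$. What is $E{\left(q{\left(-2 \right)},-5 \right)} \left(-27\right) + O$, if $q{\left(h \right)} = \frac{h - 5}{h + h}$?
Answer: $\frac{439}{10} \approx 43.9$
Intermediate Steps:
$q{\left(h \right)} = \frac{-5 + h}{2 h}$
$E{\left(W,m \right)} = \frac{2 W}{m}$
$O = 25$ ($O = 0 + 25 = 25$)
$E{\left(q{\left(-2 \right)},-5 \right)} \left(-27\right) + O = \frac{2 \frac{-5 - 2}{2 \left(-2\right)}}{-5} \left(-27\right) + 25 = 2 \cdot \frac{1}{2} \left(- \frac{1}{2}\right) \left(-7\right) \left(- \frac{1}{5}\right) \left(-27\right) + 25 = 2 \cdot \frac{7}{4} \left(- \frac{1}{5}\right) \left(-27\right) + 25 = \left(- \frac{7}{10}\right) \left(-27\right) + 25 = \frac{189}{10} + 25 = \frac{439}{10}$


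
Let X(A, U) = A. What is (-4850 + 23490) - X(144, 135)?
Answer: 18496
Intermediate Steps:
(-4850 + 23490) - X(144, 135) = (-4850 + 23490) - 1*144 = 18640 - 144 = 18496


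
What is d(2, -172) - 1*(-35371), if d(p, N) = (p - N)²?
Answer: 65647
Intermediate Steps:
d(2, -172) - 1*(-35371) = (-172 - 1*2)² - 1*(-35371) = (-172 - 2)² + 35371 = (-174)² + 35371 = 30276 + 35371 = 65647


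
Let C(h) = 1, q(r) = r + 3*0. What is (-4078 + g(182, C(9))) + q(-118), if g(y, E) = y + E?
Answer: -4013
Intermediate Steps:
q(r) = r (q(r) = r + 0 = r)
g(y, E) = E + y
(-4078 + g(182, C(9))) + q(-118) = (-4078 + (1 + 182)) - 118 = (-4078 + 183) - 118 = -3895 - 118 = -4013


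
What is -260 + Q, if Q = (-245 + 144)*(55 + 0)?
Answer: -5815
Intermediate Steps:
Q = -5555 (Q = -101*55 = -5555)
-260 + Q = -260 - 5555 = -5815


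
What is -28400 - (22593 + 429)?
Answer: -51422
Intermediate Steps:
-28400 - (22593 + 429) = -28400 - 1*23022 = -28400 - 23022 = -51422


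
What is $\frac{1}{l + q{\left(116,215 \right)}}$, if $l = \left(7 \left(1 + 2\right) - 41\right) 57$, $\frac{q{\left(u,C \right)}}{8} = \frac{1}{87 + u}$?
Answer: $- \frac{203}{231412} \approx -0.00087722$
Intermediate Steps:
$q{\left(u,C \right)} = \frac{8}{87 + u}$
$l = -1140$ ($l = \left(7 \cdot 3 - 41\right) 57 = \left(21 - 41\right) 57 = \left(-20\right) 57 = -1140$)
$\frac{1}{l + q{\left(116,215 \right)}} = \frac{1}{-1140 + \frac{8}{87 + 116}} = \frac{1}{-1140 + \frac{8}{203}} = \frac{1}{- \frac{231412}{203}} = - \frac{203}{231412}$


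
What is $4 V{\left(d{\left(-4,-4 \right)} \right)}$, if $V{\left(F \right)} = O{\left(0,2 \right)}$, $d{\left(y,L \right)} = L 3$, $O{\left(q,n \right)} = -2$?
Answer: $-8$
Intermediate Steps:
$d{\left(y,L \right)} = 3 L$
$V{\left(F \right)} = -2$
$4 V{\left(d{\left(-4,-4 \right)} \right)} = 4 \left(-2\right) = -8$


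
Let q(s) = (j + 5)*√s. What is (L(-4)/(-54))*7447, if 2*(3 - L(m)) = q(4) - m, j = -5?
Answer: -7447/54 ≈ -137.91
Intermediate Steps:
q(s) = 0 (q(s) = (-5 + 5)*√s = 0*√s = 0)
L(m) = 3 + m/2 (L(m) = 3 - (0 - m)/2 = 3 - (-1)*m/2 = 3 + m/2)
(L(-4)/(-54))*7447 = ((3 + (½)*(-4))/(-54))*7447 = ((3 - 2)*(-1/54))*7447 = (1*(-1/54))*7447 = -1/54*7447 = -7447/54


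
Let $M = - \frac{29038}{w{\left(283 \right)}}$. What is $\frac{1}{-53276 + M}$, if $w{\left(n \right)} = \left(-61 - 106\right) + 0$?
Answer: $- \frac{167}{8868054} \approx -1.8832 \cdot 10^{-5}$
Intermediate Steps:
$w{\left(n \right)} = -167$ ($w{\left(n \right)} = -167 + 0 = -167$)
$M = \frac{29038}{167}$ ($M = - \frac{29038}{-167} = \left(-29038\right) \left(- \frac{1}{167}\right) = \frac{29038}{167} \approx 173.88$)
$\frac{1}{-53276 + M} = \frac{1}{-53276 + \frac{29038}{167}} = \frac{1}{- \frac{8868054}{167}} = - \frac{167}{8868054}$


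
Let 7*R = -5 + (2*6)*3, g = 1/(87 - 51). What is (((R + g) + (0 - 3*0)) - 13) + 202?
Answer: 48751/252 ≈ 193.46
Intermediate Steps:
g = 1/36 ≈ 0.027778
R = 31/7 (R = (-5 + (2*6)*3)/7 = (-5 + 12*3)/7 = (-5 + 36)/7 = (1/7)*31 = 31/7 ≈ 4.4286)
(((R + g) + (0 - 3*0)) - 13) + 202 = (((31/7 + 1/36) + (0 - 3*0)) - 13) + 202 = ((1123/252 + (0 + 0)) - 13) + 202 = ((1123/252 + 0) - 13) + 202 = (1123/252 - 13) + 202 = -2153/252 + 202 = 48751/252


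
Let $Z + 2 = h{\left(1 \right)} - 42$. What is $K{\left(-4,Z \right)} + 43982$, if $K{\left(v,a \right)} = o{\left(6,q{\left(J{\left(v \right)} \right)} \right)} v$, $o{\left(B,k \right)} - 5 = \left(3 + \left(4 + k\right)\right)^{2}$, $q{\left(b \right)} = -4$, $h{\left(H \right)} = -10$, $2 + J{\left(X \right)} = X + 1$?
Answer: $43926$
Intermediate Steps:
$J{\left(X \right)} = -1 + X$ ($J{\left(X \right)} = -2 + \left(X + 1\right) = -2 + \left(1 + X\right) = -1 + X$)
$o{\left(B,k \right)} = 5 + \left(7 + k\right)^{2}$ ($o{\left(B,k \right)} = 5 + \left(3 + \left(4 + k\right)\right)^{2} = 5 + \left(7 + k\right)^{2}$)
$Z = -54$ ($Z = -2 - 52 = -54$)
$K{\left(v,a \right)} = 14 v$ ($K{\left(v,a \right)} = \left(5 + \left(7 - 4\right)^{2}\right) v = \left(5 + 3^{2}\right) v = \left(5 + 9\right) v = 14 v$)
$K{\left(-4,Z \right)} + 43982 = 14 \left(-4\right) + 43982 = -56 + 43982 = 43926$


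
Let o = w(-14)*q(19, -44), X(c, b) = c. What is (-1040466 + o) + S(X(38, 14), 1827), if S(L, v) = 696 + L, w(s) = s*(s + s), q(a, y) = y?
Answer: -1056980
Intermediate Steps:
w(s) = 2*s² (w(s) = s*(2*s) = 2*s²)
o = -17248 (o = (2*(-14)²)*(-44) = (2*196)*(-44) = 392*(-44) = -17248)
(-1040466 + o) + S(X(38, 14), 1827) = (-1040466 - 17248) + (696 + 38) = -1057714 + 734 = -1056980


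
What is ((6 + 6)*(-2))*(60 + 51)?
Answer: -2664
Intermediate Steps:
((6 + 6)*(-2))*(60 + 51) = (12*(-2))*111 = -24*111 = -2664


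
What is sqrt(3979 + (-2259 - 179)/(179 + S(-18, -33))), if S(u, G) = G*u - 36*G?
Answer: 9*sqrt(67229)/37 ≈ 63.069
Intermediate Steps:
S(u, G) = -36*G + G*u
sqrt(3979 + (-2259 - 179)/(179 + S(-18, -33))) = sqrt(3979 + (-2259 - 179)/(179 - 33*(-36 - 18))) = sqrt(3979 - 2438/(179 - 33*(-54))) = sqrt(3979 - 2438/(179 + 1782)) = sqrt(3979 - 2438/1961) = sqrt(3979 - 2438*1/1961) = sqrt(3979 - 46/37) = sqrt(147177/37) = 9*sqrt(67229)/37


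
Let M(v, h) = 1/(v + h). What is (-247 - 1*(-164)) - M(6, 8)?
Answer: -1163/14 ≈ -83.071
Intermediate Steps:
M(v, h) = 1/(h + v)
(-247 - 1*(-164)) - M(6, 8) = (-247 - 1*(-164)) - 1/(8 + 6) = (-247 + 164) - 1/14 = -83 - 1*1/14 = -83 - 1/14 = -1163/14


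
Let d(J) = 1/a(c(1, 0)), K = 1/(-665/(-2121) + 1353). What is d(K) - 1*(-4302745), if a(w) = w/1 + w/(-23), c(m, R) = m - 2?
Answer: 94660367/22 ≈ 4.3027e+6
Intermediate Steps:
c(m, R) = -2 + m
a(w) = 22*w/23 (a(w) = w*1 + w*(-1/23) = w - w/23 = 22*w/23)
K = 303/410054 (K = 1/(-665*(-1/2121) + 1353) = 1/(95/303 + 1353) = 1/(410054/303) = 303/410054 ≈ 0.00073893)
d(J) = -23/22 (d(J) = 1/(22*(-2 + 1)/23) = 1/((22/23)*(-1)) = 1/(-22/23) = -23/22)
d(K) - 1*(-4302745) = -23/22 - 1*(-4302745) = -23/22 + 4302745 = 94660367/22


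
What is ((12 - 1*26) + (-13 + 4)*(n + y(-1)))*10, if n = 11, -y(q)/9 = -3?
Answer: -3560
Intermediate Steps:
y(q) = 27 (y(q) = -9*(-3) = 27)
((12 - 1*26) + (-13 + 4)*(n + y(-1)))*10 = ((12 - 1*26) + (-13 + 4)*(11 + 27))*10 = ((12 - 26) - 9*38)*10 = (-14 - 342)*10 = -356*10 = -3560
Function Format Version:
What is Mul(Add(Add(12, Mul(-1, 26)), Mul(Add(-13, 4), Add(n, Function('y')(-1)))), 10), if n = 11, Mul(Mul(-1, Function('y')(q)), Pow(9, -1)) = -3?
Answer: -3560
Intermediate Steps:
Function('y')(q) = 27 (Function('y')(q) = Mul(-9, -3) = 27)
Mul(Add(Add(12, Mul(-1, 26)), Mul(Add(-13, 4), Add(n, Function('y')(-1)))), 10) = Mul(Add(Add(12, Mul(-1, 26)), Mul(Add(-13, 4), Add(11, 27))), 10) = Mul(Add(Add(12, -26), Mul(-9, 38)), 10) = Mul(Add(-14, -342), 10) = Mul(-356, 10) = -3560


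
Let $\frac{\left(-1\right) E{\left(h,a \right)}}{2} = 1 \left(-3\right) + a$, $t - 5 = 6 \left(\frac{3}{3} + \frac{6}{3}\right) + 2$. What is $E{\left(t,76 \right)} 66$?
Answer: $-9636$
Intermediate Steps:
$t = 25$ ($t = 5 + \left(6 \left(\frac{3}{3} + \frac{6}{3}\right) + 2\right) = 5 + \left(6 \left(3 \cdot \frac{1}{3} + 6 \cdot \frac{1}{3}\right) + 2\right) = 5 + \left(6 \left(1 + 2\right) + 2\right) = 5 + \left(6 \cdot 3 + 2\right) = 5 + \left(18 + 2\right) = 5 + 20 = 25$)
$E{\left(h,a \right)} = 6 - 2 a$ ($E{\left(h,a \right)} = - 2 \left(1 \left(-3\right) + a\right) = - 2 \left(-3 + a\right) = 6 - 2 a$)
$E{\left(t,76 \right)} 66 = \left(6 - 152\right) 66 = \left(-146\right) 66 = -9636$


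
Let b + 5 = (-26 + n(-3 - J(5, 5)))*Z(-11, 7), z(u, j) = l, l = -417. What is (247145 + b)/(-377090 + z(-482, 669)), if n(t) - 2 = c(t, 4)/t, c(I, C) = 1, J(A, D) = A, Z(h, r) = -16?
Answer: -247526/377507 ≈ -0.65569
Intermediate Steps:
z(u, j) = -417
n(t) = 2 + 1/t
b = 381 (b = -5 + (-26 + (2 + 1/(-3 - 1*5)))*(-16) = -5 + (-26 + (2 + 1/(-3 - 5)))*(-16) = -5 + (-26 + (2 + 1/(-8)))*(-16) = -5 + (-26 + (2 - ⅛))*(-16) = -5 + (-26 + 15/8)*(-16) = -5 - 193/8*(-16) = -5 + 386 = 381)
(247145 + b)/(-377090 + z(-482, 669)) = (247145 + 381)/(-377090 - 417) = 247526/(-377507) = 247526*(-1/377507) = -247526/377507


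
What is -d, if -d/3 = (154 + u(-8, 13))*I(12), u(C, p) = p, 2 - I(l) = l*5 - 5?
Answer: -26553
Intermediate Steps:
I(l) = 7 - 5*l (I(l) = 2 - (l*5 - 5) = 2 - (5*l - 5) = 2 - (-5 + 5*l) = 2 + (5 - 5*l) = 7 - 5*l)
d = 26553 (d = -3*(154 + 13)*(7 - 5*12) = -501*(7 - 60) = -501*(-53) = -3*(-8851) = 26553)
-d = -1*26553 = -26553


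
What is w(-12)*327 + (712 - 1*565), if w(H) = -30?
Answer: -9663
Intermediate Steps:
w(-12)*327 + (712 - 1*565) = -30*327 + (712 - 1*565) = -9810 + (712 - 565) = -9810 + 147 = -9663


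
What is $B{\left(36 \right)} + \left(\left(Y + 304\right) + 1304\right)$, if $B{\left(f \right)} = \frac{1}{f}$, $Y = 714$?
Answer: $\frac{83593}{36} \approx 2322.0$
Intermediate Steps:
$B{\left(36 \right)} + \left(\left(Y + 304\right) + 1304\right) = \frac{1}{36} + \left(\left(714 + 304\right) + 1304\right) = \frac{1}{36} + \left(1018 + 1304\right) = \frac{1}{36} + 2322 = \frac{83593}{36}$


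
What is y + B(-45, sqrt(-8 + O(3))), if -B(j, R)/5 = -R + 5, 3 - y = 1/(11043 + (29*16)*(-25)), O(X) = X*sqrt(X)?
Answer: -12253/557 + 5*I*sqrt(8 - 3*sqrt(3)) ≈ -21.998 + 8.3723*I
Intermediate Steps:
O(X) = X**(3/2)
y = 1672/557 (y = 3 - 1/(11043 + (29*16)*(-25)) = 3 - 1/(11043 + 464*(-25)) = 3 - 1/(11043 - 11600) = 3 - 1/(-557) = 3 - 1*(-1/557) = 3 + 1/557 = 1672/557 ≈ 3.0018)
B(j, R) = -25 + 5*R (B(j, R) = -5*(-R + 5) = -5*(5 - R) = -25 + 5*R)
y + B(-45, sqrt(-8 + O(3))) = 1672/557 + (-25 + 5*sqrt(-8 + 3**(3/2))) = 1672/557 + (-25 + 5*sqrt(-8 + 3*sqrt(3))) = -12253/557 + 5*sqrt(-8 + 3*sqrt(3))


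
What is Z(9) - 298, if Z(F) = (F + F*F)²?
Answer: 7802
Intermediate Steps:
Z(F) = (F + F²)²
Z(9) - 298 = 9²*(1 + 9)² - 298 = 81*10² - 298 = 81*100 - 298 = 8100 - 298 = 7802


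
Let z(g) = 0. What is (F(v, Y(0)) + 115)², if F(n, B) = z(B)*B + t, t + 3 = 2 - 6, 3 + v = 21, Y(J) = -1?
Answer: 11664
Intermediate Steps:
v = 18 (v = -3 + 21 = 18)
t = -7 (t = -3 + (2 - 6) = -3 - 4 = -7)
F(n, B) = -7 (F(n, B) = 0*B - 7 = 0 - 7 = -7)
(F(v, Y(0)) + 115)² = (-7 + 115)² = 108² = 11664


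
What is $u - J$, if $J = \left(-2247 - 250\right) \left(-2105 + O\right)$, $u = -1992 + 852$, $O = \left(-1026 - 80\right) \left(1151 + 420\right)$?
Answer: $-4343859747$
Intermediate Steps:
$O = -1737526$ ($O = \left(-1106\right) 1571 = -1737526$)
$u = -1140$
$J = 4343858607$ ($J = \left(-2247 - 250\right) \left(-2105 - 1737526\right) = \left(-2497\right) \left(-1739631\right) = 4343858607$)
$u - J = -1140 - 4343858607 = -4343859747$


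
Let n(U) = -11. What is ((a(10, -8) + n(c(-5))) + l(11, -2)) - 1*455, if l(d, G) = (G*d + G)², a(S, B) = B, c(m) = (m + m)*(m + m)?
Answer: 102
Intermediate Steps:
c(m) = 4*m² (c(m) = (2*m)*(2*m) = 4*m²)
l(d, G) = (G + G*d)²
((a(10, -8) + n(c(-5))) + l(11, -2)) - 1*455 = ((-8 - 11) + (-2)²*(1 + 11)²) - 1*455 = (-19 + 4*12²) - 455 = (-19 + 4*144) - 455 = (-19 + 576) - 455 = 557 - 455 = 102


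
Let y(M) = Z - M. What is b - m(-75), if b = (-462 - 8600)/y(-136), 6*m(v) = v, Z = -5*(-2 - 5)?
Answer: -13849/342 ≈ -40.494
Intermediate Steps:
Z = 35 (Z = -5*(-7) = 35)
m(v) = v/6
y(M) = 35 - M
b = -9062/171 (b = (-462 - 8600)/(35 - 1*(-136)) = -9062/(35 + 136) = -9062/171 ≈ -52.994)
b - m(-75) = -9062/171 - (-75)/6 = -9062/171 - 1*(-25/2) = -9062/171 + 25/2 = -13849/342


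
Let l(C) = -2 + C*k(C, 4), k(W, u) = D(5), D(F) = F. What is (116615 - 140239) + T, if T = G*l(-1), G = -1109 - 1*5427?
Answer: 22128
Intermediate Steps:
G = -6536 (G = -1109 - 5427 = -6536)
k(W, u) = 5
l(C) = -2 + 5*C (l(C) = -2 + C*5 = -2 + 5*C)
T = 45752 (T = -6536*(-2 + 5*(-1)) = -6536*(-2 - 5) = -6536*(-7) = 45752)
(116615 - 140239) + T = (116615 - 140239) + 45752 = -23624 + 45752 = 22128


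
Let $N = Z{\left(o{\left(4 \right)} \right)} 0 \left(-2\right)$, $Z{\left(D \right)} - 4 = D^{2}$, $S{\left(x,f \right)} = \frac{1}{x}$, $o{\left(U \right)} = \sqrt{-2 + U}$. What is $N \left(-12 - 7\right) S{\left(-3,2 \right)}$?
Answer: $0$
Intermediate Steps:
$Z{\left(D \right)} = 4 + D^{2}$
$N = 0$ ($N = \left(4 + \left(\sqrt{-2 + 4}\right)^{2}\right) 0 \left(-2\right) = \left(4 + \left(\sqrt{2}\right)^{2}\right) 0 \left(-2\right) = \left(4 + 2\right) 0 \left(-2\right) = 6 \cdot 0 \left(-2\right) = 0 \left(-2\right) = 0$)
$N \left(-12 - 7\right) S{\left(-3,2 \right)} = \frac{0 \left(-12 - 7\right)}{-3} = 0 \left(-12 - 7\right) \left(- \frac{1}{3}\right) = 0 \left(-19\right) \left(- \frac{1}{3}\right) = 0 \left(- \frac{1}{3}\right) = 0$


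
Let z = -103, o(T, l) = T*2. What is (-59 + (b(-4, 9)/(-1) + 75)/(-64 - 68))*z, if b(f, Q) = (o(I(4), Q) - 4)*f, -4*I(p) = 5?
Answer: 807211/132 ≈ 6115.2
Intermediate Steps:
I(p) = -5/4 (I(p) = -1/4*5 = -5/4)
o(T, l) = 2*T
b(f, Q) = -13*f/2 (b(f, Q) = (2*(-5/4) - 4)*f = (-5/2 - 4)*f = -13*f/2)
(-59 + (b(-4, 9)/(-1) + 75)/(-64 - 68))*z = (-59 + (-13/2*(-4)/(-1) + 75)/(-64 - 68))*(-103) = (-59 + (26*(-1) + 75)/(-132))*(-103) = (-59 + (-26 + 75)*(-1/132))*(-103) = (-59 + 49*(-1/132))*(-103) = (-59 - 49/132)*(-103) = -7837/132*(-103) = 807211/132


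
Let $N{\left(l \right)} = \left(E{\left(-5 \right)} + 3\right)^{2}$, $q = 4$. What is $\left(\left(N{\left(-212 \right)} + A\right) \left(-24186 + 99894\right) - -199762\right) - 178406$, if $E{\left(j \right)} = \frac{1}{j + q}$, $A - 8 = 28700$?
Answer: $2173749452$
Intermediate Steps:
$A = 28708$ ($A = 8 + 28700 = 28708$)
$E{\left(j \right)} = \frac{1}{4 + j}$ ($E{\left(j \right)} = \frac{1}{j + 4} = \frac{1}{4 + j}$)
$N{\left(l \right)} = 4$ ($N{\left(l \right)} = \left(\frac{1}{4 - 5} + 3\right)^{2} = \left(\frac{1}{-1} + 3\right)^{2} = \left(-1 + 3\right)^{2} = 2^{2} = 4$)
$\left(\left(N{\left(-212 \right)} + A\right) \left(-24186 + 99894\right) - -199762\right) - 178406 = \left(\left(4 + 28708\right) \left(-24186 + 99894\right) - -199762\right) - 178406 = \left(28712 \cdot 75708 + 199762\right) - 178406 = \left(2173728096 + 199762\right) - 178406 = 2173927858 - 178406 = 2173749452$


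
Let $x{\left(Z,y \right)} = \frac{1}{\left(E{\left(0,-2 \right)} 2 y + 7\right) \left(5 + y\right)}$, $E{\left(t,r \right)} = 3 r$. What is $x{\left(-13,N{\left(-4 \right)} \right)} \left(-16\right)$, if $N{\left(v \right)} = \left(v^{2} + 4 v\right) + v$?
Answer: $- \frac{16}{55} \approx -0.29091$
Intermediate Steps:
$N{\left(v \right)} = v^{2} + 5 v$
$x{\left(Z,y \right)} = \frac{1}{\left(5 + y\right) \left(7 - 12 y\right)}$ ($x{\left(Z,y \right)} = \frac{1}{\left(3 \left(-2\right) 2 y + 7\right) \left(5 + y\right)} = \frac{1}{\left(\left(-6\right) 2 y + 7\right) \left(5 + y\right)} = \frac{1}{\left(- 12 y + 7\right) \left(5 + y\right)} = \frac{1}{\left(7 - 12 y\right) \left(5 + y\right)} = \frac{1}{\left(5 + y\right) \left(7 - 12 y\right)}$)
$x{\left(-13,N{\left(-4 \right)} \right)} \left(-16\right) = - \frac{1}{-35 + 12 \left(- 4 \left(5 - 4\right)\right)^{2} + 53 \left(- 4 \left(5 - 4\right)\right)} \left(-16\right) = - \frac{1}{-35 + 12 \left(\left(-4\right) 1\right)^{2} + 53 \left(\left(-4\right) 1\right)} \left(-16\right) = - \frac{1}{-35 + 12 \left(-4\right)^{2} + 53 \left(-4\right)} \left(-16\right) = - \frac{1}{-35 + 12 \cdot 16 - 212} \left(-16\right) = - \frac{1}{-35 + 192 - 212} \left(-16\right) = - \frac{1}{-55} \left(-16\right) = \left(-1\right) \left(- \frac{1}{55}\right) \left(-16\right) = \frac{1}{55} \left(-16\right) = - \frac{16}{55}$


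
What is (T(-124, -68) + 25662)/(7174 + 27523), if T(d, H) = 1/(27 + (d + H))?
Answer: 4234229/5725005 ≈ 0.73960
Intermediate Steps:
T(d, H) = 1/(27 + H + d) (T(d, H) = 1/(27 + (H + d)) = 1/(27 + H + d))
(T(-124, -68) + 25662)/(7174 + 27523) = (1/(27 - 68 - 124) + 25662)/(7174 + 27523) = (1/(-165) + 25662)/34697 = (-1/165 + 25662)*(1/34697) = (4234229/165)*(1/34697) = 4234229/5725005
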